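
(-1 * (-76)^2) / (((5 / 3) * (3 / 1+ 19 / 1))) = -8664 / 55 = -157.53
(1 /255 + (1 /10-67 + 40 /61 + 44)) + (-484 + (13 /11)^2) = -1900387987 /3764310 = -504.84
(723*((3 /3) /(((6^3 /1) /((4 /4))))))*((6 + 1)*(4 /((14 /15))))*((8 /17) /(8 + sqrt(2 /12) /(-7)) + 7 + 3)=3374*sqrt(6) /191913 + 387692603 /383826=1010.12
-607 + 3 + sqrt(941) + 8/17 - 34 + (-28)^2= sqrt(941) + 2490/17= 177.15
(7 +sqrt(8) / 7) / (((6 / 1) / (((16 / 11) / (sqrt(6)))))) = 16 * sqrt(3) / 693 +28 * sqrt(6) / 99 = 0.73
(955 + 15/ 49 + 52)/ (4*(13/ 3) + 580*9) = 74037/ 384944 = 0.19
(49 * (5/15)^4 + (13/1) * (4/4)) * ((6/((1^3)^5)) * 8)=17632/27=653.04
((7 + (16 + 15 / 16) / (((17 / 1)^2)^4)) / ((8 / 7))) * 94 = 257042710275127 / 446448476224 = 575.75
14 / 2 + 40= 47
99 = 99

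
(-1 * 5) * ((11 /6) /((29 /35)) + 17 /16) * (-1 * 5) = 113975 /1392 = 81.88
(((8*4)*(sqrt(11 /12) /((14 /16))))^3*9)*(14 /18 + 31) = 6597640192*sqrt(33) /3087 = 12277472.43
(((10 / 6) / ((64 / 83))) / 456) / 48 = 415 / 4202496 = 0.00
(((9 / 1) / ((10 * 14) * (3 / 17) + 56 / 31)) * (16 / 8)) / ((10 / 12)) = 0.81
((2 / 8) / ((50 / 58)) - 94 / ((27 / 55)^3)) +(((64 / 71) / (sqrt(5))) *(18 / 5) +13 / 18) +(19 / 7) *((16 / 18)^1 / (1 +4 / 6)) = -790.65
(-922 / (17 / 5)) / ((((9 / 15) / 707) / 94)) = -1531856900 / 51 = -30036409.80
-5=-5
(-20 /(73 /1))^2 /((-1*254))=-200 /676783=-0.00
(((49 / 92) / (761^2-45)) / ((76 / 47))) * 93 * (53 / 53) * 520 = 13921635 / 506112424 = 0.03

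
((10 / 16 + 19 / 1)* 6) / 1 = 471 / 4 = 117.75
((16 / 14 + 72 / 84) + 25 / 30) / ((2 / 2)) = 17 / 6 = 2.83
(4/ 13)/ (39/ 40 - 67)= -160/ 34333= -0.00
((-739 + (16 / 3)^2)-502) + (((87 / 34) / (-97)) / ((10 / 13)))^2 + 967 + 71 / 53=-126704367316603 / 518823550800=-244.21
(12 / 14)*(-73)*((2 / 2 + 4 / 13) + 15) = -1020.40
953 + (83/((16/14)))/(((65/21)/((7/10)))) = 969.42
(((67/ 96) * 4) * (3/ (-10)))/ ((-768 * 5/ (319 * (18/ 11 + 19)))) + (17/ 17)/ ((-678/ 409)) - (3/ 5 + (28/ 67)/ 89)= 15718330893/ 68999065600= 0.23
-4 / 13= -0.31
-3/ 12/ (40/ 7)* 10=-7/ 16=-0.44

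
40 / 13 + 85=1145 / 13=88.08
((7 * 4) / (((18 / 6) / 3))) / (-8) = -7 / 2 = -3.50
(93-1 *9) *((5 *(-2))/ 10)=-84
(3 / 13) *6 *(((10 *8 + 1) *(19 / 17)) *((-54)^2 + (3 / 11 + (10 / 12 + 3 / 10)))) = 261469944 / 715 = 365692.23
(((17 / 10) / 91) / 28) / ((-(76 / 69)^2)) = -0.00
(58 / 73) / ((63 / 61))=3538 / 4599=0.77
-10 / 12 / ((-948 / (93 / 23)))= 155 / 43608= 0.00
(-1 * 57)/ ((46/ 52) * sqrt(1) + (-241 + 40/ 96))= 8892/ 37393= 0.24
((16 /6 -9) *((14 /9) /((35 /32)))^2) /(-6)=2.14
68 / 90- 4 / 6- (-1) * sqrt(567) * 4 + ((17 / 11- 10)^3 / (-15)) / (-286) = -890407 / 17129970 + 36 * sqrt(7) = 95.20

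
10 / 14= 5 / 7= 0.71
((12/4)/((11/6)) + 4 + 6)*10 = 1280/11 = 116.36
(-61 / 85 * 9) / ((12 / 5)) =-183 / 68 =-2.69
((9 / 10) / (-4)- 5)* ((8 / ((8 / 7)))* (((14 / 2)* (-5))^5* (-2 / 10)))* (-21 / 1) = 64545182625 / 8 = 8068147828.12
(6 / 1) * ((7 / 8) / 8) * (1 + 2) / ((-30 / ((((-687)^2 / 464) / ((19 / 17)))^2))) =-1351898498616309 / 24870993920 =-54356.43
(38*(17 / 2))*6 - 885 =1053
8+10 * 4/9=112/9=12.44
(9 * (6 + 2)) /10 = 36 /5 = 7.20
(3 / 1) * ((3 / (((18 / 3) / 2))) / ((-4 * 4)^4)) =3 / 65536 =0.00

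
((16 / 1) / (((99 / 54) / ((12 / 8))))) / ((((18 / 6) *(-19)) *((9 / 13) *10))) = -104 / 3135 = -0.03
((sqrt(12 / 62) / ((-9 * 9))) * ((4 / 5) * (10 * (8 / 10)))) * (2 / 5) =-64 * sqrt(186) / 62775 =-0.01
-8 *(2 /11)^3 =-64 /1331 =-0.05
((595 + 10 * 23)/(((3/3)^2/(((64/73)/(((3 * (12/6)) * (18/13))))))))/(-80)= -715/657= -1.09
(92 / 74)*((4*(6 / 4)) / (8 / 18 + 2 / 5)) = 6210 / 703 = 8.83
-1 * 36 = -36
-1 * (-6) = 6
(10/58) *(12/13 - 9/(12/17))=-3075/1508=-2.04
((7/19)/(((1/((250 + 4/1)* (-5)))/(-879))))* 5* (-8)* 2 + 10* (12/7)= -4376011320/133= -32902340.75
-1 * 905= -905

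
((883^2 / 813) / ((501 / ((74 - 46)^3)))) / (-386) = -8557866464 / 78611409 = -108.86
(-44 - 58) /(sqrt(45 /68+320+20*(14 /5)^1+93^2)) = -204*sqrt(10433665) /613745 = -1.07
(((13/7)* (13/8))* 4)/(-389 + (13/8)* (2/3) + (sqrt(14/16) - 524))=-853554/64480297 - 234* sqrt(14)/64480297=-0.01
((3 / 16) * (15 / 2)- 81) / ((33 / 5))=-4245 / 352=-12.06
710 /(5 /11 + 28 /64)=124960 /157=795.92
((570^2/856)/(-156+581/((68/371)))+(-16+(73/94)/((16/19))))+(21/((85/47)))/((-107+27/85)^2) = -2534155226887442823/169499235375849056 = -14.95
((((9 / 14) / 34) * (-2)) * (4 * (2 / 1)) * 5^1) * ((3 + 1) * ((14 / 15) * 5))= -28.24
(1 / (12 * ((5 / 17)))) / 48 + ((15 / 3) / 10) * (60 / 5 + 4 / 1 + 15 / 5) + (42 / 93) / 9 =284389 / 29760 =9.56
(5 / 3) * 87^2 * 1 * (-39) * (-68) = 33454980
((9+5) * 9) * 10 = 1260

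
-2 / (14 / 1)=-1 / 7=-0.14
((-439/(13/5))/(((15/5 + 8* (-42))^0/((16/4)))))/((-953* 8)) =2195/24778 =0.09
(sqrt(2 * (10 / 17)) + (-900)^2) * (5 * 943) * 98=924140 * sqrt(85) / 17 + 374276700000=374277201185.28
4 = 4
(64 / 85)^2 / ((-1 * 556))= -1024 / 1004275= -0.00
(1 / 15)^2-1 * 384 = -384.00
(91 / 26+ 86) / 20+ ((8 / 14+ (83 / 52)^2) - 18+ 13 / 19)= -17481089 / 1798160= -9.72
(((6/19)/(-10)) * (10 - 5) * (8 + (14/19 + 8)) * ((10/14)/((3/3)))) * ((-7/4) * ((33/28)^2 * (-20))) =-12986325/141512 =-91.77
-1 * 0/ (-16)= 0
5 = 5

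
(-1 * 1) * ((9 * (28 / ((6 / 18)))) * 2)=-1512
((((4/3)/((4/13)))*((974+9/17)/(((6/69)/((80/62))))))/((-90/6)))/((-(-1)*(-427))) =19814132/2025261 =9.78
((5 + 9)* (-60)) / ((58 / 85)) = -35700 / 29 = -1231.03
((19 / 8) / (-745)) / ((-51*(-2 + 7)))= 19 / 1519800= 0.00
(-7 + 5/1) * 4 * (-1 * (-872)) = -6976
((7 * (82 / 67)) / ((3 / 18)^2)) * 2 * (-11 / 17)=-454608 / 1139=-399.13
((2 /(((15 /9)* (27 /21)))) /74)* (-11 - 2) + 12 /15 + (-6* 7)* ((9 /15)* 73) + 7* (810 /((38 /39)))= 8394340 /2109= 3980.25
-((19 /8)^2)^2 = -130321 /4096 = -31.82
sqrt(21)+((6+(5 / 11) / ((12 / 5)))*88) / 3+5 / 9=sqrt(21)+1639 / 9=186.69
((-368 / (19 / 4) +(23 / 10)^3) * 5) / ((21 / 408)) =-3013437 / 475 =-6344.08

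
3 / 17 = 0.18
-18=-18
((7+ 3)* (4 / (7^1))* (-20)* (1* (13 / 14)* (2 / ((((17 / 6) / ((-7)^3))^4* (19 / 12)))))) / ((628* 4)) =-11461225.71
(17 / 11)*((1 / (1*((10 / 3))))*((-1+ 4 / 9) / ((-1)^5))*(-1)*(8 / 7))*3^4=-1836 / 77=-23.84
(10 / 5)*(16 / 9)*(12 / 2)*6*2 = 256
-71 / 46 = -1.54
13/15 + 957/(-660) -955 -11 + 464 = -6031/12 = -502.58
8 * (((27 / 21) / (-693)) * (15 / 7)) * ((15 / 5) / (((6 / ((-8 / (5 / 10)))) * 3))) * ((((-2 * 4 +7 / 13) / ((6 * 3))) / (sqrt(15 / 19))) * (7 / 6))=-1552 * sqrt(285) / 567567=-0.05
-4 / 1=-4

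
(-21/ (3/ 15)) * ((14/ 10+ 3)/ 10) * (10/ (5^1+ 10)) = -154/ 5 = -30.80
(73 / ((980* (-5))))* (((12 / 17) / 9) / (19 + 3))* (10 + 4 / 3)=-73 / 121275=-0.00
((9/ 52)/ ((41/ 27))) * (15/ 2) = 3645/ 4264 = 0.85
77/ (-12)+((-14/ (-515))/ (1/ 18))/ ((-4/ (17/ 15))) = -202559/ 30900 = -6.56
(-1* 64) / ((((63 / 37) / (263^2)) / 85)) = -13922336320 / 63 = -220989465.40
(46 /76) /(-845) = -23 /32110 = -0.00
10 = 10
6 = 6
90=90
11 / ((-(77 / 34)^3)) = -39304 / 41503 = -0.95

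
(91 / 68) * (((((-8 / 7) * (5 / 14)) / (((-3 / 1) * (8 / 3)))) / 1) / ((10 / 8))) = 13 / 238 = 0.05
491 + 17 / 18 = 8855 / 18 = 491.94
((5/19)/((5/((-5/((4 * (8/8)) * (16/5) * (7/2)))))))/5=-5/4256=-0.00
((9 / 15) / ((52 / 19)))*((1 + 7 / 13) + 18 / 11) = 12939 / 18590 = 0.70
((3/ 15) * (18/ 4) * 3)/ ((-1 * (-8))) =27/ 80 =0.34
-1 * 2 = -2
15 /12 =5 /4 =1.25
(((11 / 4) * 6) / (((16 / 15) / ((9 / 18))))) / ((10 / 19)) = 1881 / 128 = 14.70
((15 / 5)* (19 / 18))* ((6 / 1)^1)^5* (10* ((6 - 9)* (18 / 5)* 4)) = -10637568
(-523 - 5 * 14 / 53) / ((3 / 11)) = -101893 / 53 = -1922.51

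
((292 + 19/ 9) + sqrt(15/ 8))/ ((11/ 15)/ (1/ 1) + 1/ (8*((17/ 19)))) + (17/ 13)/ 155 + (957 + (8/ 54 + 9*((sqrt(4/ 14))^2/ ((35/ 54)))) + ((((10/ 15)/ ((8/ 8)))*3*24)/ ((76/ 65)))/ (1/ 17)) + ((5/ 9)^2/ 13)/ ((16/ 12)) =510*sqrt(30)/ 1781 + 55400263561361/ 27756778140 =1997.49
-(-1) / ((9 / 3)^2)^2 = 1 / 81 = 0.01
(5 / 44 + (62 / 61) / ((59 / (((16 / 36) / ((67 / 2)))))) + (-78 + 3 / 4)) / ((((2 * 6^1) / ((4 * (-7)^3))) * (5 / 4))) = 2526409990342 / 358082505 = 7055.39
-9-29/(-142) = -1249/142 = -8.80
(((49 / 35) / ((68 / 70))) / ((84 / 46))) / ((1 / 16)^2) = 202.04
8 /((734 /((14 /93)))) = 56 /34131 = 0.00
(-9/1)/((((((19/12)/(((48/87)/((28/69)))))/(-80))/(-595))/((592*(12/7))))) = -1439941017600/3857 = -373331868.71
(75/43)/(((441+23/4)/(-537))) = -161100/76841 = -2.10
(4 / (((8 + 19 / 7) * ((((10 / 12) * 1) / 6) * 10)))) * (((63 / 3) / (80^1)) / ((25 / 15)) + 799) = 6712923 / 31250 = 214.81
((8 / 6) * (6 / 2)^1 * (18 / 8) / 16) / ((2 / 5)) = 45 / 32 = 1.41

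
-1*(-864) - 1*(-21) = 885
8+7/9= 79/9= 8.78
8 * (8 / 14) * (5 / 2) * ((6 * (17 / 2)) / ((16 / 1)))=255 / 7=36.43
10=10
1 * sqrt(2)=sqrt(2)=1.41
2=2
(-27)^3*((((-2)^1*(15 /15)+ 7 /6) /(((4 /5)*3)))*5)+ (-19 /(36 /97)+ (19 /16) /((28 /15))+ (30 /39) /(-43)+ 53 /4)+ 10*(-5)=76822755587 /2253888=34084.55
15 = 15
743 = 743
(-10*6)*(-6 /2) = 180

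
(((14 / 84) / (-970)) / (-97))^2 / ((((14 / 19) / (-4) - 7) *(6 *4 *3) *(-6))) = 19 / 18793420711228800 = 0.00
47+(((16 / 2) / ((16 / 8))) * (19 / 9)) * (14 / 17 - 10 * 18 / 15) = -7249 / 153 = -47.38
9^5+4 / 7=413347 / 7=59049.57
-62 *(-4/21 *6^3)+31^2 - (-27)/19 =467266/133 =3513.28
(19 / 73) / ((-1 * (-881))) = 0.00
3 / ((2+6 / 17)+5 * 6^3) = 51 / 18400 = 0.00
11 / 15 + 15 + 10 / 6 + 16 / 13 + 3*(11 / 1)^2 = 24806 / 65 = 381.63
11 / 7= 1.57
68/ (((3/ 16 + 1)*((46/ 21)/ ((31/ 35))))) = 50592/ 2185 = 23.15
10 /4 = 5 /2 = 2.50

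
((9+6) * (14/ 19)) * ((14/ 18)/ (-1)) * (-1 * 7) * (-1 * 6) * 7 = -48020/ 19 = -2527.37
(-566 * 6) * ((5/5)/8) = -849/2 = -424.50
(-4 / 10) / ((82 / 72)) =-0.35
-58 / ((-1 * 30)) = 29 / 15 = 1.93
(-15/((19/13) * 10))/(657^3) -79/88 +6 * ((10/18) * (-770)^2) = 312371300298347797/158056051032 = 1976332.44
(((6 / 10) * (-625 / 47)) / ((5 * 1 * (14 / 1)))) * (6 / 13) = -225 / 4277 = -0.05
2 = 2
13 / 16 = 0.81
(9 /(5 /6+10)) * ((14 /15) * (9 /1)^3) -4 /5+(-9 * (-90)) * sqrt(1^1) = 446698 /325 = 1374.46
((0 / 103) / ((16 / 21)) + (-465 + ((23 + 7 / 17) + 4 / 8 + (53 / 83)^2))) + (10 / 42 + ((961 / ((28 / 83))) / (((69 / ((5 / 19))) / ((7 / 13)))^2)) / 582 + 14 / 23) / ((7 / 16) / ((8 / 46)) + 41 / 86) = -502604833468851171505637 / 1141252711266710108430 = -440.40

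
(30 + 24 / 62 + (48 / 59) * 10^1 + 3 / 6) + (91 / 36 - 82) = -2663359 / 65844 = -40.45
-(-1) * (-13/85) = -0.15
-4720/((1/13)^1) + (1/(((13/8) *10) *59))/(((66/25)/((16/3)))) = -4659248720/75933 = -61360.00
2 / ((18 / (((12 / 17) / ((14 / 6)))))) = 4 / 119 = 0.03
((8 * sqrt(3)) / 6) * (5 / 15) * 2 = 8 * sqrt(3) / 9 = 1.54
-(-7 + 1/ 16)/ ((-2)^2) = 111/ 64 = 1.73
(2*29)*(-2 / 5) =-116 / 5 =-23.20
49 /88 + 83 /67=10587 /5896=1.80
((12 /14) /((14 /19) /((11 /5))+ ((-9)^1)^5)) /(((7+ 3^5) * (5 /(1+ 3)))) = -2508 /53992623125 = -0.00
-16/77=-0.21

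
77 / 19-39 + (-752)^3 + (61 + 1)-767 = -8079935211 / 19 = -425259747.95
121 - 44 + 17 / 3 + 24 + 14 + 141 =785 / 3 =261.67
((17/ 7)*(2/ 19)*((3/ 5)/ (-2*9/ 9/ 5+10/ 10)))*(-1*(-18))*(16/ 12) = 816/ 133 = 6.14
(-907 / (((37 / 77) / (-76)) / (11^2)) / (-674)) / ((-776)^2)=-160559861 / 3754266272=-0.04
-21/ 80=-0.26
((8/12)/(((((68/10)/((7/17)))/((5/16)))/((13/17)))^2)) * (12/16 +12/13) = 11545625/49433741312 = 0.00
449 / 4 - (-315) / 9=589 / 4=147.25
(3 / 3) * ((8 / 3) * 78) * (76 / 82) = 7904 / 41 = 192.78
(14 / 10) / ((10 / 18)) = 63 / 25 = 2.52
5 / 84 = 0.06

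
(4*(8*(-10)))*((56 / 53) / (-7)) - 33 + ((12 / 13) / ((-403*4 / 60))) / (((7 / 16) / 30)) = 25162603 / 1943669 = 12.95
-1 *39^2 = -1521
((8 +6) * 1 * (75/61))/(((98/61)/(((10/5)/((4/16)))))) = 600/7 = 85.71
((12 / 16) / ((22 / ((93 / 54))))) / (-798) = -31 / 421344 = -0.00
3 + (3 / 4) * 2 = 9 / 2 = 4.50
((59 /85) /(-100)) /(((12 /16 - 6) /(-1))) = -59 /44625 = -0.00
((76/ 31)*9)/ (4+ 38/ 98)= 5.03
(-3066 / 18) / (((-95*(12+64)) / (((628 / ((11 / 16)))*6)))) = 2567264 / 19855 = 129.30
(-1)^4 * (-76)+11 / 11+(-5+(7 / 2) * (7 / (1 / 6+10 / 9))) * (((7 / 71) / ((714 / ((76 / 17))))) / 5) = -530916737 / 7079055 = -75.00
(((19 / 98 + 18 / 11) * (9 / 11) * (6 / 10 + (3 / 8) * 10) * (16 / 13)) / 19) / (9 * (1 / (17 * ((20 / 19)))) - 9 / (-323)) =7781512 / 9788779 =0.79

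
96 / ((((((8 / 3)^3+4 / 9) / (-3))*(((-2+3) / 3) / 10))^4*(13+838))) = 13075441503750 / 250619432771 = 52.17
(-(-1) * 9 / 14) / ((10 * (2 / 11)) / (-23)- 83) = -0.01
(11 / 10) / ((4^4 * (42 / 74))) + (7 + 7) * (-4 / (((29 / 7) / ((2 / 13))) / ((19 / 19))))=-41994401 / 20267520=-2.07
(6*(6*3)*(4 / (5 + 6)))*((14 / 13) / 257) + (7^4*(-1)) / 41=-87991183 / 1506791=-58.40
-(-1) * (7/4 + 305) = 1227/4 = 306.75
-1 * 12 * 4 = -48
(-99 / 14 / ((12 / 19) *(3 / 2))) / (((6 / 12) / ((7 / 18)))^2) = -1463 / 324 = -4.52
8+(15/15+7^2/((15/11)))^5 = 52185382880024/759375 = 68721491.86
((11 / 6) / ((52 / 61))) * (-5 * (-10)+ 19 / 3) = 8723 / 72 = 121.15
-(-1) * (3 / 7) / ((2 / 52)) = 78 / 7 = 11.14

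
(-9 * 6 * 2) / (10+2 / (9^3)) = -19683 / 1823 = -10.80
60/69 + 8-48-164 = -4672/23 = -203.13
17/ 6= 2.83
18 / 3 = 6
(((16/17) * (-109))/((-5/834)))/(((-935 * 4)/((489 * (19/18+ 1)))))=-365502724/79475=-4598.96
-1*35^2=-1225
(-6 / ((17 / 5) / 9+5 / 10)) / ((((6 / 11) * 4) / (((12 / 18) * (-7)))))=1155 / 79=14.62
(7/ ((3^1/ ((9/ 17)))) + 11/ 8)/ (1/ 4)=10.44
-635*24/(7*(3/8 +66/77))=-40640/23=-1766.96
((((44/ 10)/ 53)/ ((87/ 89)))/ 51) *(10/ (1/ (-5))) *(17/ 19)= -19580/ 262827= -0.07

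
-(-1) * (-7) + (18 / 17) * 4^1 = -2.76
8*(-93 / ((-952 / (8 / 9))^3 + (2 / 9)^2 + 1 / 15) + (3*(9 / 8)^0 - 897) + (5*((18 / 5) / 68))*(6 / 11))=-166326868301395506 / 23259750446449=-7150.84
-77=-77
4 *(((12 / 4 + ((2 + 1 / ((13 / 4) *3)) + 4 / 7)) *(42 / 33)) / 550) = 6196 / 117975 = 0.05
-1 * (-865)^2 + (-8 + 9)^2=-748224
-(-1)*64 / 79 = 64 / 79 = 0.81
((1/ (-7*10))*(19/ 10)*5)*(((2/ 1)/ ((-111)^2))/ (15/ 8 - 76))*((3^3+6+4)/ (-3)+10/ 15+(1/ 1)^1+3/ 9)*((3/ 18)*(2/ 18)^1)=-1178/ 20713510755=-0.00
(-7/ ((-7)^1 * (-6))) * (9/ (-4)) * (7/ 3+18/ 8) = 55/ 32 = 1.72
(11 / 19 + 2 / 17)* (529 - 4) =118125 / 323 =365.71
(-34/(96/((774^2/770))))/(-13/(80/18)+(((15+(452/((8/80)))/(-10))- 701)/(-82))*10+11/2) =-34796331/17850371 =-1.95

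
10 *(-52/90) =-5.78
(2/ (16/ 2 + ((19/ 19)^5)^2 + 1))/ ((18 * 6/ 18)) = 1/ 30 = 0.03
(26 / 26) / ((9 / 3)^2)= 1 / 9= 0.11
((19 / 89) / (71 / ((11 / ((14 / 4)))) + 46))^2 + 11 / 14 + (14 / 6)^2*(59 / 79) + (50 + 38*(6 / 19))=444534684923257 / 6649551670902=66.85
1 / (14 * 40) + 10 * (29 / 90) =16249 / 5040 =3.22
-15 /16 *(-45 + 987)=-7065 /8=-883.12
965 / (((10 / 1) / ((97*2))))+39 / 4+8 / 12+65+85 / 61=13759997 / 732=18797.81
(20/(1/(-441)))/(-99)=980/11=89.09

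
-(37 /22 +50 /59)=-3283 /1298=-2.53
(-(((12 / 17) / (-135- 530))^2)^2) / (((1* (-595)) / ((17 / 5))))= 20736 / 2858382309851359375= 0.00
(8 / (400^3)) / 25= 0.00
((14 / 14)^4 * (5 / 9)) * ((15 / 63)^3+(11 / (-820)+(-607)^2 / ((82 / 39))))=1330760414339 / 13669236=97354.41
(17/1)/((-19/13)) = -11.63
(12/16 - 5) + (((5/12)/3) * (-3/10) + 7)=65/24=2.71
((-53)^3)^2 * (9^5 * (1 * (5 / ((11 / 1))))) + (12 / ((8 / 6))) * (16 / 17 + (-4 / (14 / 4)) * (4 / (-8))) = 778726099382278815 / 1309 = 594901527411977.70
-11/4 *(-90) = 495/2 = 247.50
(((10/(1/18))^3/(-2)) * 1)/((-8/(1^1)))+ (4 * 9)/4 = 364509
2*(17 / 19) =34 / 19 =1.79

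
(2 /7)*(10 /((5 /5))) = 20 /7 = 2.86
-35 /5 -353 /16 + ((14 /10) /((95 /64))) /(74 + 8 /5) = -1192213 /41040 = -29.05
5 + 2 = 7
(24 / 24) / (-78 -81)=-1 / 159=-0.01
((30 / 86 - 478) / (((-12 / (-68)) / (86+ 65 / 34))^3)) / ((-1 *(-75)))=-548475256633591 / 696600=-787360402.86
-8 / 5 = -1.60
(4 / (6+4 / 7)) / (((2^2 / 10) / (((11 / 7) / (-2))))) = -55 / 46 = -1.20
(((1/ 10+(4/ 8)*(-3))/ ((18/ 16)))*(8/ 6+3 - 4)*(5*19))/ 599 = -0.07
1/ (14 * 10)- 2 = -279/ 140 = -1.99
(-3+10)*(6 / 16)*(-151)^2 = 59852.62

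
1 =1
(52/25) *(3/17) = 0.37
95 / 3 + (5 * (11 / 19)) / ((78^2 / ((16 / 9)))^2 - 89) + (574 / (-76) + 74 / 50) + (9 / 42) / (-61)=153570726079859 / 6001078186425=25.59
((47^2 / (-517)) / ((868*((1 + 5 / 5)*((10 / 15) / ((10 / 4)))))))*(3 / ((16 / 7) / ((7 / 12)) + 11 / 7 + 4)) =-987 / 338272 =-0.00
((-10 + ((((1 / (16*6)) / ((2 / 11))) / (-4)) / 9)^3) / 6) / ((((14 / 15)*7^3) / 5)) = -82556485665275 / 3171489952038912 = -0.03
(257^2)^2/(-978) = -4362470401/978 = -4460603.68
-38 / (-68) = 0.56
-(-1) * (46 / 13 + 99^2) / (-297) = -127459 / 3861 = -33.01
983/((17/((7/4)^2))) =48167/272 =177.08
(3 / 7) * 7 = 3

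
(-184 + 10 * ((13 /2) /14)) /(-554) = 2511 /7756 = 0.32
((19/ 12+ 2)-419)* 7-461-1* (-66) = -39635/ 12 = -3302.92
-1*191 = -191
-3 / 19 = -0.16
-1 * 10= -10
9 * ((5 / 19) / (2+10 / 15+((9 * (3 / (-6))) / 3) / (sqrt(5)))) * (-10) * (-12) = 291600 * sqrt(5) / 22781+2592000 / 22781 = 142.40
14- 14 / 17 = 13.18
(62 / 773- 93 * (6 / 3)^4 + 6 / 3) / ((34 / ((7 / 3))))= -1340052 / 13141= -101.97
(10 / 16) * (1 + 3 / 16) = 95 / 128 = 0.74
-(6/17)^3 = -216/4913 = -0.04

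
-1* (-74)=74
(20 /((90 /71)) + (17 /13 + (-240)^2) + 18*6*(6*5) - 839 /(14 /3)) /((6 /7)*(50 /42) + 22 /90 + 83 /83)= 3478629595 /129844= 26790.84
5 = 5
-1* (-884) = 884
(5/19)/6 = 0.04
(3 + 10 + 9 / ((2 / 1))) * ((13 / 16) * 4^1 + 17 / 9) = 6475 / 72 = 89.93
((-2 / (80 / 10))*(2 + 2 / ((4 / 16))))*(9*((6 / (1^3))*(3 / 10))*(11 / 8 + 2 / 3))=-1323 / 16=-82.69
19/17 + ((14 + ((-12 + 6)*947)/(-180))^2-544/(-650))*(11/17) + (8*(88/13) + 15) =281307239/198900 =1414.31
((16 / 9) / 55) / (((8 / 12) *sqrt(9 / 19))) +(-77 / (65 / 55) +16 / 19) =-15885 / 247 +8 *sqrt(19) / 495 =-64.24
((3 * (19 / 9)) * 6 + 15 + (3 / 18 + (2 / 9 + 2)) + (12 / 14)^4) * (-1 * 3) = -2417125 / 14406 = -167.79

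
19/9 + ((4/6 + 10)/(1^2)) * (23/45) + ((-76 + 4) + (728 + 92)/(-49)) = -81.17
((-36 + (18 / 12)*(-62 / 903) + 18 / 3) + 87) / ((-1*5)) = -11.38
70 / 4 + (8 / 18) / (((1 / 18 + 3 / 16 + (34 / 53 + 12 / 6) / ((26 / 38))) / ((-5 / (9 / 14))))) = 3488011 / 209394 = 16.66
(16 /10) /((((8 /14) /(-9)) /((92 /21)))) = -552 /5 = -110.40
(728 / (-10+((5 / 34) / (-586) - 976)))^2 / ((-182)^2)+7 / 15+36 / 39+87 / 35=408314336650126706 / 105358544932029753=3.88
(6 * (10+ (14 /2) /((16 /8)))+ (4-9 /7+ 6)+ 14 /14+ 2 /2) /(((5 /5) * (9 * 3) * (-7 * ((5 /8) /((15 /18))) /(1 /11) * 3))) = -856 /43659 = -0.02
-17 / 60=-0.28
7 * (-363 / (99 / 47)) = -1206.33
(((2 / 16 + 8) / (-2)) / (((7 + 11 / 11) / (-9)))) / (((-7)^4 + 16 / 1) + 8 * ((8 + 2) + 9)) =585 / 328832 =0.00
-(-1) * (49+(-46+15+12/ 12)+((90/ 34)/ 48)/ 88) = 19.00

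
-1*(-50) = 50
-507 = -507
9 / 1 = 9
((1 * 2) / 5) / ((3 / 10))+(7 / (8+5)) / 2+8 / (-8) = 47 / 78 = 0.60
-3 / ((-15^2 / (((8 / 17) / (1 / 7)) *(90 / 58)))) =168 / 2465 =0.07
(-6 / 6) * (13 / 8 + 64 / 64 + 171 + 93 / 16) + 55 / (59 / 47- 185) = -6208829 / 34544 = -179.74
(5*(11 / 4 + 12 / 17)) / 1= 1175 / 68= 17.28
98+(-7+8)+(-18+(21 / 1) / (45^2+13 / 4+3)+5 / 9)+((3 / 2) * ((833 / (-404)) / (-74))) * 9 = 358274397127 / 4372290000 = 81.94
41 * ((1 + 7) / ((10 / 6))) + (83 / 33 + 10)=34537 / 165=209.32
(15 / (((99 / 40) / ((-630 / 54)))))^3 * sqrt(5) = -790448.42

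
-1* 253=-253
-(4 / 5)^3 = -64 / 125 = -0.51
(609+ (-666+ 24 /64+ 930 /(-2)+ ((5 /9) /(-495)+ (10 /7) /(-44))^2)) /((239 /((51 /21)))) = -2759610919955 /520639861896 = -5.30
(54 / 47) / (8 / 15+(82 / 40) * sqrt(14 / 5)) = -259200 / 4857121+199260 * sqrt(70) / 4857121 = 0.29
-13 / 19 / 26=-1 / 38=-0.03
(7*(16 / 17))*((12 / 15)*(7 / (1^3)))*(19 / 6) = 116.83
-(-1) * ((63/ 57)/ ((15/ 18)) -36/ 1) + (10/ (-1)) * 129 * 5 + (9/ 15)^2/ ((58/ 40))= -17864592/ 2755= -6484.43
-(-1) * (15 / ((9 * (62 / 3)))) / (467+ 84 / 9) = 15 / 88598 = 0.00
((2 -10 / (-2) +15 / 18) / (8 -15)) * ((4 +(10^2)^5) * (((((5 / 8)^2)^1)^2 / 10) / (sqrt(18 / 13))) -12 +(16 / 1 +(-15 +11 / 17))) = 4136 / 357 -14687500005875 * sqrt(26) / 516096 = -145112233.30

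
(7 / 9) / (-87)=-0.01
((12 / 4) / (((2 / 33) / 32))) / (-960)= -1.65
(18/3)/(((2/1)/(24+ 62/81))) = 2006/27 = 74.30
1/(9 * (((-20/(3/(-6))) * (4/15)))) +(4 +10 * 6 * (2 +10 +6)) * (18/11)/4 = 468299/1056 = 443.46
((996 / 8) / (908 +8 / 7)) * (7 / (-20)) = -12201 / 254560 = -0.05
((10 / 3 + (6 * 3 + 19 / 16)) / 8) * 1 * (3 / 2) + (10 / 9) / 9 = 90121 / 20736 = 4.35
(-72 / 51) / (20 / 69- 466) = 828 / 273139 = 0.00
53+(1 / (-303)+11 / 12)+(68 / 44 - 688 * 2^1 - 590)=-1910.54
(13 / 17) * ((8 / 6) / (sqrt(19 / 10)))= 52 * sqrt(190) / 969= 0.74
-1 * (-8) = 8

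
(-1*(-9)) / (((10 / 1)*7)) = 9 / 70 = 0.13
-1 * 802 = -802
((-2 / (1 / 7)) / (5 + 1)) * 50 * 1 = -350 / 3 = -116.67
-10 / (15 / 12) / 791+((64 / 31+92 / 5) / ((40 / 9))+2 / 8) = 4.84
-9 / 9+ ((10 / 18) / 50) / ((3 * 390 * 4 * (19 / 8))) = -1000349 / 1000350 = -1.00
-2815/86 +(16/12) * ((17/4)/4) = -16159/516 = -31.32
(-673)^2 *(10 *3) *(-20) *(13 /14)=-1766423100 /7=-252346157.14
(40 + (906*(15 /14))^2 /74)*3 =138951195 /3626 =38320.79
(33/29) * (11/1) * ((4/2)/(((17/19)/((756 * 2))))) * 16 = 333704448/493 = 676885.29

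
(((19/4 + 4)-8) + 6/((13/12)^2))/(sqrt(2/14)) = 3963 * sqrt(7)/676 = 15.51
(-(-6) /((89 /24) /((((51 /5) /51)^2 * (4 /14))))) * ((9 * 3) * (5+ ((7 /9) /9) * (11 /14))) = 39408 /15575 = 2.53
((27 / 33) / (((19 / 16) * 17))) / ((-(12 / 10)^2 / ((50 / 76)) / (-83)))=103750 / 67507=1.54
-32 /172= -8 /43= -0.19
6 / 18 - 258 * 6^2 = -27863 / 3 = -9287.67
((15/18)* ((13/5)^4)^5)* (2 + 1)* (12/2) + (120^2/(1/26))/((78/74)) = 57021666226986148316403/19073486328125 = 2989577534.28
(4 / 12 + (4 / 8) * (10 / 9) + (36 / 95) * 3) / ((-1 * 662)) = -866 / 283005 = -0.00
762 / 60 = 127 / 10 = 12.70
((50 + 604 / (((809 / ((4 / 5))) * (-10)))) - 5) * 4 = 3635668 / 20225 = 179.76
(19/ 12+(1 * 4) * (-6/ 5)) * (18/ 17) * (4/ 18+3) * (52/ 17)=-145522/ 4335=-33.57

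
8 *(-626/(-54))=2504/27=92.74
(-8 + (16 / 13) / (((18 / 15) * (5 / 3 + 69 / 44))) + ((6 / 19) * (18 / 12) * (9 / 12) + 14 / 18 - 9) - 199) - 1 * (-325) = 419366221 / 3796884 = 110.45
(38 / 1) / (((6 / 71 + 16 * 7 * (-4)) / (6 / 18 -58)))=233377 / 47703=4.89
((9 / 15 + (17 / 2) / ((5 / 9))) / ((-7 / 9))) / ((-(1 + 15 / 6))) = 1431 / 245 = 5.84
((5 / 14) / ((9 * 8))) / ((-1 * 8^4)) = -5 / 4128768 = -0.00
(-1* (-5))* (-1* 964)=-4820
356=356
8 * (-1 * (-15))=120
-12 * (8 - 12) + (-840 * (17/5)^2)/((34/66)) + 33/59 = -5546307/295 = -18801.04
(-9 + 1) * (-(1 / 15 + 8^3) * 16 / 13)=983168 / 195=5041.89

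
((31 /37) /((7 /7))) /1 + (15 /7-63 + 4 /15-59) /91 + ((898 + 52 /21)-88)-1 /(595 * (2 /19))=650680035 /801346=811.98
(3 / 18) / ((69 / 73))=73 / 414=0.18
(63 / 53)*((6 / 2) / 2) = 189 / 106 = 1.78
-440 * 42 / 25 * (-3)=11088 / 5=2217.60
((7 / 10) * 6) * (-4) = -84 / 5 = -16.80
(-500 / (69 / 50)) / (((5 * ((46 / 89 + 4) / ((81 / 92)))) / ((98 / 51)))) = -16353750 / 602531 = -27.14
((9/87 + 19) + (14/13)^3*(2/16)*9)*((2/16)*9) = 11759949/509704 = 23.07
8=8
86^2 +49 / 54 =399433 / 54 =7396.91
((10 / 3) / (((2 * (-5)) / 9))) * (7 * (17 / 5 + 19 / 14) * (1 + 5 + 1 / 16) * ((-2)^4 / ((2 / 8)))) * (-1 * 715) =27714258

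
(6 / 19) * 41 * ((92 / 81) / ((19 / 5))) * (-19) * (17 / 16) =-80155 / 1026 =-78.12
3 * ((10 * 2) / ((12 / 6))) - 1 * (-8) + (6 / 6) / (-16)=607 / 16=37.94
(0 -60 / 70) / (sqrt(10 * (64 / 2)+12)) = -3 * sqrt(83) / 581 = -0.05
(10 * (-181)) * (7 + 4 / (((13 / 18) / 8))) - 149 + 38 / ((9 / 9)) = -1208713 / 13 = -92977.92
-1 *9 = -9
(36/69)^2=144/529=0.27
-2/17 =-0.12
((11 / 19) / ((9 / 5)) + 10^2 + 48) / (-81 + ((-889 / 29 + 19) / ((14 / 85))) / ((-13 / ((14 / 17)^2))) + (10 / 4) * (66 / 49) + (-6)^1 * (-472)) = 0.05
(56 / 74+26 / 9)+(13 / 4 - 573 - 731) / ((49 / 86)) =-74382785 / 32634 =-2279.30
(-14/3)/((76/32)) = -112/57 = -1.96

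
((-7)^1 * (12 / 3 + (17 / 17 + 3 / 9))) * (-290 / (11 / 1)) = 32480 / 33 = 984.24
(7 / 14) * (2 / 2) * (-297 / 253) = -27 / 46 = -0.59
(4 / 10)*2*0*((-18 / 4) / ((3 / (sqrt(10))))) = 0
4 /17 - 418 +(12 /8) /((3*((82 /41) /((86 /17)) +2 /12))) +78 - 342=-1678357 /2465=-680.88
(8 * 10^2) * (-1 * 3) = -2400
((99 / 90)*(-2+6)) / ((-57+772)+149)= 11 / 2160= 0.01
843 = 843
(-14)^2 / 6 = 98 / 3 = 32.67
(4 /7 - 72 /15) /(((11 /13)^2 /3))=-75036 /4235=-17.72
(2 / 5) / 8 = 1 / 20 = 0.05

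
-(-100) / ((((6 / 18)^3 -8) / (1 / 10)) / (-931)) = 50274 / 43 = 1169.16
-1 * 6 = -6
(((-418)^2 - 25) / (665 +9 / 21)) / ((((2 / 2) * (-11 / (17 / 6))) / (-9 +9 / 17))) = 14674716 / 25619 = 572.81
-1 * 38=-38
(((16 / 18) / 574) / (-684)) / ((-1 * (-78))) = -1 / 34452054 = -0.00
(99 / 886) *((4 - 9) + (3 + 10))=396 / 443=0.89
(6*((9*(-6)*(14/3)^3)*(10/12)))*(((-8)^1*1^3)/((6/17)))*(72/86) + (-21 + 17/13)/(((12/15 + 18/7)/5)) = 17172964480/32981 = 520692.66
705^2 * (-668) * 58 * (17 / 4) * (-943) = 77176186108650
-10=-10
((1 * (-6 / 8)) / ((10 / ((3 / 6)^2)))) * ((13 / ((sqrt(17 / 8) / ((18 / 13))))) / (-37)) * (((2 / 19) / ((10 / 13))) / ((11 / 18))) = 3159 * sqrt(34) / 13146100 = 0.00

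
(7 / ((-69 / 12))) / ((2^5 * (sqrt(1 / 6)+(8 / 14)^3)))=115248 / 2140679 - 823543 * sqrt(6) / 17125432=-0.06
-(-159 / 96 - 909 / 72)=457 / 32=14.28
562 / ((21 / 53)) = 29786 / 21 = 1418.38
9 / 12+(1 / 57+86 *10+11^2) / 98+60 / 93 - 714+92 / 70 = -1214378819 / 1731660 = -701.28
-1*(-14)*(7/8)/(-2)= -49/8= -6.12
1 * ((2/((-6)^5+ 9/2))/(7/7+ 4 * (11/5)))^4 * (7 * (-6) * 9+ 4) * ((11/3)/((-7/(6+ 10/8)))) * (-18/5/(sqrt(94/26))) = -15776000 * sqrt(611)/304939006524144228596283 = -0.00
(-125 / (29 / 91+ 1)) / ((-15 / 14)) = 3185 / 36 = 88.47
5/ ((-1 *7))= -5/ 7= -0.71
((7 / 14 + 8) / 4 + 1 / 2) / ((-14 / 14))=-21 / 8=-2.62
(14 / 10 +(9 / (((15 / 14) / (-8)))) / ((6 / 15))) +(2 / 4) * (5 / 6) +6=-9611 / 60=-160.18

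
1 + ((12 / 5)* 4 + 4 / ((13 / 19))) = 1069 / 65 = 16.45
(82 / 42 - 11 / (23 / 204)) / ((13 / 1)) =-7.35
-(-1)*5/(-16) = -5/16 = -0.31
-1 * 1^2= -1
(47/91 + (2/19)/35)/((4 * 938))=4491/32436040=0.00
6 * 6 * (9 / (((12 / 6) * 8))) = 81 / 4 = 20.25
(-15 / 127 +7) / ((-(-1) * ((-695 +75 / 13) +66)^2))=73853 / 4168292654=0.00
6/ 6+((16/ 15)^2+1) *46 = 22351/ 225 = 99.34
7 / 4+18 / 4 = 25 / 4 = 6.25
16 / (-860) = -4 / 215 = -0.02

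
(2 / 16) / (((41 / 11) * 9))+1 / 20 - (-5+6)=-13967 / 14760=-0.95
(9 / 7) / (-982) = -9 / 6874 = -0.00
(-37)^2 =1369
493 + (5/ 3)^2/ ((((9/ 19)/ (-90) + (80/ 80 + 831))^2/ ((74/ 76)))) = 110876061838067/ 224900732169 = 493.00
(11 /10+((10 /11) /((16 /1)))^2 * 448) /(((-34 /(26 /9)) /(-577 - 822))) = 18678049 /61710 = 302.67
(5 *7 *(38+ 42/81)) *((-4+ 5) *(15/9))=182000/81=2246.91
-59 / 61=-0.97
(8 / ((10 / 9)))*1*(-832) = -5990.40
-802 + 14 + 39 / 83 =-787.53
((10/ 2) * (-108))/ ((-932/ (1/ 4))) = 135/ 932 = 0.14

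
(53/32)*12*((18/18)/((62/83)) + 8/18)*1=52735/1488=35.44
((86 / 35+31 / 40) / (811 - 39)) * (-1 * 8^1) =-181 / 5404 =-0.03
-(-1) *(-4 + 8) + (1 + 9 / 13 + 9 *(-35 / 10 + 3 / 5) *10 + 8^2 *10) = 5001 / 13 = 384.69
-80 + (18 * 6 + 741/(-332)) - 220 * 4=-283605/332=-854.23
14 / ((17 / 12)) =168 / 17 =9.88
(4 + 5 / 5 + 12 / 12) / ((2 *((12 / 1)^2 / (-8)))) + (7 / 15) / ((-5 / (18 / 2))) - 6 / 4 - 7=-9.51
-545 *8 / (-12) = 1090 / 3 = 363.33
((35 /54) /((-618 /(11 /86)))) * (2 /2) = -385 /2869992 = -0.00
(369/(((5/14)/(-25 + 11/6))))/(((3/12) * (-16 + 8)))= 119679/10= 11967.90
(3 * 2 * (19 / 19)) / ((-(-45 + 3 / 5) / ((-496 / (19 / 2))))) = -4960 / 703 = -7.06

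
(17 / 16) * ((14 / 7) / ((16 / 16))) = 17 / 8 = 2.12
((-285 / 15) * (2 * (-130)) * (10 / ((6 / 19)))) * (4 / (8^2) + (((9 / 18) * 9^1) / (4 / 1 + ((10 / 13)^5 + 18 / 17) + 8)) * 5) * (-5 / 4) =-691173367922375 / 2019049104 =-342326.18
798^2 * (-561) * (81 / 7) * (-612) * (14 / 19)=1864152680544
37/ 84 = 0.44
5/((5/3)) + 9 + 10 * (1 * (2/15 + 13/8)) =355/12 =29.58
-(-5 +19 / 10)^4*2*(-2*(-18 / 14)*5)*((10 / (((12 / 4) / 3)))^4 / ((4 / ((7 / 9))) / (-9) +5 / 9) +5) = 1047264502311 / 700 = 1496092146.16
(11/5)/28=11/140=0.08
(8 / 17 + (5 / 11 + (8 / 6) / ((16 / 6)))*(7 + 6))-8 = 1825 / 374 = 4.88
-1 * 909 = -909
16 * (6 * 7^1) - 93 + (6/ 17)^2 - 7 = 165344/ 289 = 572.12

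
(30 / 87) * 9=3.10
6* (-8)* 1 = -48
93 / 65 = 1.43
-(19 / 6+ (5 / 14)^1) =-74 / 21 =-3.52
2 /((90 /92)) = 92 /45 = 2.04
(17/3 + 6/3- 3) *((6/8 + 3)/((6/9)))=105/4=26.25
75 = 75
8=8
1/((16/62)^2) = 961/64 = 15.02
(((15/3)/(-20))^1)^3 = -1/64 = -0.02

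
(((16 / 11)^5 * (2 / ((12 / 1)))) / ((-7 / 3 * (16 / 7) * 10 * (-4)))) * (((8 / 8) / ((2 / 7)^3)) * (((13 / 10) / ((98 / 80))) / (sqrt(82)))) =0.03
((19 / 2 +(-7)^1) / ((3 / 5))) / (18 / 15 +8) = 125 / 276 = 0.45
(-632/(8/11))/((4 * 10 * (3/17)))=-14773/120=-123.11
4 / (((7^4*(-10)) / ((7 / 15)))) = -2 / 25725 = -0.00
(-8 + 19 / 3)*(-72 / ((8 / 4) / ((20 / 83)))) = 1200 / 83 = 14.46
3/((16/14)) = 21/8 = 2.62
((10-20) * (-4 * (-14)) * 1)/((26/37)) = -10360/13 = -796.92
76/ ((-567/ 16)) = -2.14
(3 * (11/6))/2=11/4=2.75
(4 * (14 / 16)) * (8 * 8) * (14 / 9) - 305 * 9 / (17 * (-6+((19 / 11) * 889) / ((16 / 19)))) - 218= 6379677254 / 48940569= 130.36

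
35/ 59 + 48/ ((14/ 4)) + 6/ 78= 77230/ 5369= 14.38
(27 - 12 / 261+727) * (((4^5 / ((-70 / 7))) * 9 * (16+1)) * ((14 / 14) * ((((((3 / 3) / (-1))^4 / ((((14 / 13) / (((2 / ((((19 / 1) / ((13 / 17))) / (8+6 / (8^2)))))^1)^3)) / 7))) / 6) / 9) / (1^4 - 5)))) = 16274468771740543 / 165557603520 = 98300.94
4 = 4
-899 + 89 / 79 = -70932 / 79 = -897.87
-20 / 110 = -2 / 11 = -0.18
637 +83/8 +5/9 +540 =85531/72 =1187.93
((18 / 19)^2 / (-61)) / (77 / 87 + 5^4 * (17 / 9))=-21141 / 1697576869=-0.00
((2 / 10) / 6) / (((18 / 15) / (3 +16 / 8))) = 5 / 36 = 0.14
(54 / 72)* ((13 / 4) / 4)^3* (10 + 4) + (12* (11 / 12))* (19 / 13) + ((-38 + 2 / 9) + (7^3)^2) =117632.93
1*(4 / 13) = 4 / 13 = 0.31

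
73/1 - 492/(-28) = 90.57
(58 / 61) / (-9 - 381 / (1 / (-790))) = 58 / 18359841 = 0.00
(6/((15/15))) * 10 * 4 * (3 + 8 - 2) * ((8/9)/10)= 192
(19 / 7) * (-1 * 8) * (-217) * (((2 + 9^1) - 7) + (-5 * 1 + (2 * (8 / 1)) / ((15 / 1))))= 4712 / 15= 314.13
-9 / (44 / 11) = -9 / 4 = -2.25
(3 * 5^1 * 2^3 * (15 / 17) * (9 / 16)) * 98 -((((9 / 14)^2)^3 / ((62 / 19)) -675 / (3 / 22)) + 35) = 85327240929517 / 7936130944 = 10751.74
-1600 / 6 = -800 / 3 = -266.67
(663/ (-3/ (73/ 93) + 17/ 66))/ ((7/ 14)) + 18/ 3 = -483510/ 1321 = -366.02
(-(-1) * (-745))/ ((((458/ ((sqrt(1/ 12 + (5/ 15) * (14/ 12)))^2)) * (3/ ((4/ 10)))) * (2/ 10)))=-12665/ 24732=-0.51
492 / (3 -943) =-123 / 235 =-0.52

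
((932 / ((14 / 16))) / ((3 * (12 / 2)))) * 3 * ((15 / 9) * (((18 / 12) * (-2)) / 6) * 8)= -74560 / 63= -1183.49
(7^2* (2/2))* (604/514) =57.58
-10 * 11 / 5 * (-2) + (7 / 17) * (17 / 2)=95 / 2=47.50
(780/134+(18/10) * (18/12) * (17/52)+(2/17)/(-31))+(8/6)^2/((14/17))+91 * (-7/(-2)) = 378663080333/1156722840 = 327.36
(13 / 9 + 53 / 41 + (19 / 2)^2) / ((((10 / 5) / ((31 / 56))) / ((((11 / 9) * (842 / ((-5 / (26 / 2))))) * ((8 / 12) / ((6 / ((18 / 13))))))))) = -2814800527 / 265680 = -10594.70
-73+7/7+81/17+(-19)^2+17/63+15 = 330976/1071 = 309.03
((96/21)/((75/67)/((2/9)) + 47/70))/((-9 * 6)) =-5360/361449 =-0.01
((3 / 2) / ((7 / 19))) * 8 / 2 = 114 / 7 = 16.29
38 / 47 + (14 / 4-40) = -3355 / 94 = -35.69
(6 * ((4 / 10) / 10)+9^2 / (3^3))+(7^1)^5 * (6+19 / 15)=9160058 / 75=122134.11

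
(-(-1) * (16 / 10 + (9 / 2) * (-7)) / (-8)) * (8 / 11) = 299 / 110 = 2.72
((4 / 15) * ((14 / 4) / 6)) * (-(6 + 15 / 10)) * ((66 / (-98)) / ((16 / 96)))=33 / 7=4.71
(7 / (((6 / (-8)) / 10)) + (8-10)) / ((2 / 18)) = -858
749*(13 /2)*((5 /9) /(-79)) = -48685 /1422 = -34.24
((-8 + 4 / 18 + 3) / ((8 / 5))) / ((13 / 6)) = -215 / 156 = -1.38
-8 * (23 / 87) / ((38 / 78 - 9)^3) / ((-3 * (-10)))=151593 / 1326545840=0.00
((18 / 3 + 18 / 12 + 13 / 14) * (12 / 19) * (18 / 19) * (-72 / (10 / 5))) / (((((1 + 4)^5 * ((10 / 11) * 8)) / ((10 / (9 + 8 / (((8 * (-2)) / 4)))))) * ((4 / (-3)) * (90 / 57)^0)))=0.01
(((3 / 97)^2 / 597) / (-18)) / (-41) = 1 / 460608186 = 0.00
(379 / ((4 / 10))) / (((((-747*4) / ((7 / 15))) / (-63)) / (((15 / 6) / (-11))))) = -92855 / 43824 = -2.12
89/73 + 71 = 5272/73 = 72.22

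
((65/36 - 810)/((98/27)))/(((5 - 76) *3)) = 29095/27832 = 1.05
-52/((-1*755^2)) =52/570025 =0.00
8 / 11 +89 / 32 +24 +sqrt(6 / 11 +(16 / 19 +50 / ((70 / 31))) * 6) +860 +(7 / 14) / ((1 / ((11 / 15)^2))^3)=8 * sqrt(4630395) / 1463 +3558777216611 / 4009500000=899.35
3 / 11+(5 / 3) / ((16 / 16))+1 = 97 / 33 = 2.94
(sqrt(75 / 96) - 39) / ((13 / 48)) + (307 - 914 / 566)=30*sqrt(2) / 13 + 45672 / 283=164.65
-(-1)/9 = 1/9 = 0.11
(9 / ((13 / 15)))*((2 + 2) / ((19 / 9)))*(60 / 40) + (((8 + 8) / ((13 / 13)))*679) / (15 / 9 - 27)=-98634 / 247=-399.33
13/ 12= 1.08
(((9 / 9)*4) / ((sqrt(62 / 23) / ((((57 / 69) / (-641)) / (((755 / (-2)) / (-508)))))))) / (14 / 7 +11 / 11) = -38608*sqrt(1426) / 1035179745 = -0.00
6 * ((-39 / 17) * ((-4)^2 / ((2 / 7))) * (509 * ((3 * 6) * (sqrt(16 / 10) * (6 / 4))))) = -360176544 * sqrt(10) / 85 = -13399743.99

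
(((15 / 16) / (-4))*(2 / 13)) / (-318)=5 / 44096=0.00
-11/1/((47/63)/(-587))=406791/47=8655.13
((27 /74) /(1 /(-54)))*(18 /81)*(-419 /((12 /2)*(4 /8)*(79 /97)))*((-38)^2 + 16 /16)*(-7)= -22199613030 /2923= -7594804.32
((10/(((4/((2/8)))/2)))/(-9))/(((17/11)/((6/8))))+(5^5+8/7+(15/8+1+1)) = 3129.95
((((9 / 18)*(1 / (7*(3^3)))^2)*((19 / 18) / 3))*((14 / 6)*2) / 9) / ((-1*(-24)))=19 / 178564176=0.00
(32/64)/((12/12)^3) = 1/2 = 0.50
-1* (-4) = 4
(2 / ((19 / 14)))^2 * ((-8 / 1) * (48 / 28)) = -10752 / 361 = -29.78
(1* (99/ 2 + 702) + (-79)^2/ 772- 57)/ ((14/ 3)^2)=697365/ 21616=32.26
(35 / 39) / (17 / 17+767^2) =7 / 4588662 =0.00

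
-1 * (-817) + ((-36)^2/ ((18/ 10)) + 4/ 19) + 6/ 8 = 116885/ 76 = 1537.96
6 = 6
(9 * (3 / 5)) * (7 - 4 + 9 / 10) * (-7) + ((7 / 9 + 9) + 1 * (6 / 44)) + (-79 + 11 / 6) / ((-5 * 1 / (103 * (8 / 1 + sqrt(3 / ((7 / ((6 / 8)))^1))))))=47689 * sqrt(7) / 140 + 31134413 / 2475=13480.80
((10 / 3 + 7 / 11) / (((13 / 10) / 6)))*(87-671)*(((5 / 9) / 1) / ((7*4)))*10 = -2122.99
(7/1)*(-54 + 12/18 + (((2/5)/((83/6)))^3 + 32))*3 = -32020035712/71473375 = -448.00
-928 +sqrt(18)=-928 +3 * sqrt(2)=-923.76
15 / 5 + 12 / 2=9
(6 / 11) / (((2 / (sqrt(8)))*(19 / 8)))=48*sqrt(2) / 209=0.32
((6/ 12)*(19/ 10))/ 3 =19/ 60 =0.32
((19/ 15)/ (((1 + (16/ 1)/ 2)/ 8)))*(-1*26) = -3952/ 135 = -29.27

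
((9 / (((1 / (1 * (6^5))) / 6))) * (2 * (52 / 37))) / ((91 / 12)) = 40310784 / 259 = 155640.09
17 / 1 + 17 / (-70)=16.76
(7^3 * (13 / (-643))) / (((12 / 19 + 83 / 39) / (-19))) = 62778261 / 1314935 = 47.74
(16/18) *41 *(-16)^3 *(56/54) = -37617664/243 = -154805.20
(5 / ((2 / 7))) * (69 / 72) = 805 / 48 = 16.77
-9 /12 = -3 /4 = -0.75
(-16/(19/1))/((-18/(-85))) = -3.98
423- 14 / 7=421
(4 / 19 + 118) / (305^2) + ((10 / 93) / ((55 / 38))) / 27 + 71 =3466375680091 / 48819426975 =71.00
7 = 7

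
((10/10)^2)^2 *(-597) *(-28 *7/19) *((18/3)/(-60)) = -58506/95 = -615.85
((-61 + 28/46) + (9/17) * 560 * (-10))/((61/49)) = -57957837/23851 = -2430.00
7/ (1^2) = 7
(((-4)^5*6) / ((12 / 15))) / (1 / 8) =-61440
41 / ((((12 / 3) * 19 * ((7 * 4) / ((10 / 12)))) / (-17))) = -3485 / 12768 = -0.27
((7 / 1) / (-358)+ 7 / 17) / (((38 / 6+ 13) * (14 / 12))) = 3069 / 176494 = 0.02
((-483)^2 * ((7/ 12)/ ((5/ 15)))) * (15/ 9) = 2721705/ 4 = 680426.25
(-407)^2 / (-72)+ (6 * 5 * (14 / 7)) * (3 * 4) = -113809 / 72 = -1580.68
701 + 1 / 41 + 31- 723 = 370 / 41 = 9.02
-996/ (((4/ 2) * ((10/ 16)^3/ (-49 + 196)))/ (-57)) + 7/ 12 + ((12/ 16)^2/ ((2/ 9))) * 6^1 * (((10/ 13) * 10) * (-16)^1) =333248810399/ 19500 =17089682.58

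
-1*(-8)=8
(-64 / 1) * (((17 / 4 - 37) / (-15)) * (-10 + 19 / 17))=316496 / 255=1241.16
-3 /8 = -0.38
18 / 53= 0.34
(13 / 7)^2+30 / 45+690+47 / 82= 8373779 / 12054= 694.69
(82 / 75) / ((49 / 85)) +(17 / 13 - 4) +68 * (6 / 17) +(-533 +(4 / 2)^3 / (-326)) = -794027194 / 1557465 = -509.82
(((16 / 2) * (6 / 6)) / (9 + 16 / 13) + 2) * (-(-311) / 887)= 115070 / 117971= 0.98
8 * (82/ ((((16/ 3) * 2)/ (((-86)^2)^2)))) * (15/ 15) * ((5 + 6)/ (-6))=-6167517004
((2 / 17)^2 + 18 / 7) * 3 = 15690 / 2023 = 7.76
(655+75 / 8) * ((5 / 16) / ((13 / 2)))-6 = 21583 / 832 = 25.94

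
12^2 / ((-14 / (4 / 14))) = -144 / 49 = -2.94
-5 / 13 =-0.38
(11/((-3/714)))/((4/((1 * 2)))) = -1309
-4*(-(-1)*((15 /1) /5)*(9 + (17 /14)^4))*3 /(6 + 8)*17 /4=-65677545 /537824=-122.12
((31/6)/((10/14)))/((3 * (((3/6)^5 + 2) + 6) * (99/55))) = 0.17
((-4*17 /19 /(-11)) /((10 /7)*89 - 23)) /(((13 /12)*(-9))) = -1904 /5942079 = -0.00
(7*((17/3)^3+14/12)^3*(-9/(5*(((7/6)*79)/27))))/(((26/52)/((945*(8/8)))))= -6769477836583/158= -42844796434.07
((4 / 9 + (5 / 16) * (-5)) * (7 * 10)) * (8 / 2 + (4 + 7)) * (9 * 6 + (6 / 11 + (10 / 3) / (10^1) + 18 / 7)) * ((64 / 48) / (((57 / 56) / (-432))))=23930267200 / 627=38166295.37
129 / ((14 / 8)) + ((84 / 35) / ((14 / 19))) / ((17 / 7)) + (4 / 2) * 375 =490908 / 595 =825.06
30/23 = 1.30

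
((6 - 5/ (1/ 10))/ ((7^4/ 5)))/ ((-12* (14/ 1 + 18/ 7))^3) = 55/ 4720149504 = 0.00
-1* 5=-5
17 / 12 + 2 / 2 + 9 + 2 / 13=1805 / 156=11.57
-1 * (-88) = 88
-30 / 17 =-1.76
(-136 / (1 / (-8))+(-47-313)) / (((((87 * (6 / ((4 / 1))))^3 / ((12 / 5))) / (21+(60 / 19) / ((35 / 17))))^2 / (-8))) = -1166344192 / 338201669737575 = -0.00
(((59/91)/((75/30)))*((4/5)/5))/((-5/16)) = -7552/56875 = -0.13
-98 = -98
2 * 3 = 6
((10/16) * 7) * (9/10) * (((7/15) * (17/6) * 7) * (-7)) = -40817/160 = -255.11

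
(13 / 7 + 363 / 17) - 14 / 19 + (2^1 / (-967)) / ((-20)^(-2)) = 47326404 / 2186387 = 21.65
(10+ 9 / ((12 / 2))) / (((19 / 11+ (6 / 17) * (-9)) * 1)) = -4301 / 542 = -7.94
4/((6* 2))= 1/3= 0.33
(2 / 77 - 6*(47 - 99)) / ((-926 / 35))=-60065 / 5093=-11.79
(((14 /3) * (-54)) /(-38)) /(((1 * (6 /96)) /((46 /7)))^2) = 9750528 /133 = 73312.24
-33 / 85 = -0.39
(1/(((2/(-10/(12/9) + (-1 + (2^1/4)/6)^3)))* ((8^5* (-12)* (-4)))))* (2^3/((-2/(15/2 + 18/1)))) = 242947/905969664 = 0.00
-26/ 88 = -13/ 44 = -0.30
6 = 6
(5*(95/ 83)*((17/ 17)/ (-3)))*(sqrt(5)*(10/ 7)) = -4750*sqrt(5)/ 1743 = -6.09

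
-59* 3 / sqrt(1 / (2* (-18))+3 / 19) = -1062* sqrt(1691) / 89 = -490.69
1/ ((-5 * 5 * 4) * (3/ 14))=-7/ 150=-0.05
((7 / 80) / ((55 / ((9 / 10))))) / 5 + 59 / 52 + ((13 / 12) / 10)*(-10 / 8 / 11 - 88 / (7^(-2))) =-466.01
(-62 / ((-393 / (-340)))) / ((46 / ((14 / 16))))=-18445 / 18078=-1.02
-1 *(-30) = 30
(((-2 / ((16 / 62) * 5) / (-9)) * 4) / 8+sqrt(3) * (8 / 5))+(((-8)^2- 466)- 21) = -420.14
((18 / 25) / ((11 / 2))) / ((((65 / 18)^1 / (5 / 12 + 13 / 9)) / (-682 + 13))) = -806814 / 17875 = -45.14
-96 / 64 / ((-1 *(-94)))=-3 / 188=-0.02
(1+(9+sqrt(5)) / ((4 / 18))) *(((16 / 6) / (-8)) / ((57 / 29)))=-2407 / 342 -29 *sqrt(5) / 38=-8.74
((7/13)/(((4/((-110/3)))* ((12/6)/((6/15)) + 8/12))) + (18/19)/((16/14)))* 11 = -7777/16796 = -0.46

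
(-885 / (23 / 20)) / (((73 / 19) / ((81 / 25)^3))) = -7148944332 / 1049375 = -6812.57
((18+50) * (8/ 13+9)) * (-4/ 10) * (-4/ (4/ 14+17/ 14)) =27200/ 39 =697.44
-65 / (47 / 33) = -2145 / 47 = -45.64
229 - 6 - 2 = 221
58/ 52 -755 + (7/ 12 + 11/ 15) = -587003/ 780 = -752.57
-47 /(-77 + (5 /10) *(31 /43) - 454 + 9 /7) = 28294 /318671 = 0.09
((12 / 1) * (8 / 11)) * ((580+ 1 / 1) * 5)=278880 / 11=25352.73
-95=-95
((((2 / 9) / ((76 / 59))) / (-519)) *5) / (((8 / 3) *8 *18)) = -295 / 68159232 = -0.00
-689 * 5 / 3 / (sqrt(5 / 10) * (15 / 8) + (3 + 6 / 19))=-58647680 / 142269 + 49745800 * sqrt(2) / 426807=-247.40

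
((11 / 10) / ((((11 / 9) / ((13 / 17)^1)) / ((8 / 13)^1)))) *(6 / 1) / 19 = 216 / 1615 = 0.13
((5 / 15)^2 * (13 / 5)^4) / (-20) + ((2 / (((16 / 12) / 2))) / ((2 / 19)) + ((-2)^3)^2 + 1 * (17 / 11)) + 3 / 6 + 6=124110829 / 1237500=100.29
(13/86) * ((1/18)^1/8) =13/12384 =0.00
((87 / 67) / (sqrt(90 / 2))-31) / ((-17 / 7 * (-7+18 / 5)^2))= 5425 / 4913-1015 * sqrt(5) / 329171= 1.10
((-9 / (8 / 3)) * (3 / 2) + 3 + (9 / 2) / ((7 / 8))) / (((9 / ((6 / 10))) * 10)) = 23 / 1120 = 0.02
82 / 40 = 41 / 20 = 2.05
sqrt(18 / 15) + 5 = sqrt(30) / 5 + 5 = 6.10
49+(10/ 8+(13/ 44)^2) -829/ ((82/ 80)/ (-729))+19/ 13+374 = 608841548225/ 1031888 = 590026.77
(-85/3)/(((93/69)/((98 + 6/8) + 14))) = -881705/372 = -2370.17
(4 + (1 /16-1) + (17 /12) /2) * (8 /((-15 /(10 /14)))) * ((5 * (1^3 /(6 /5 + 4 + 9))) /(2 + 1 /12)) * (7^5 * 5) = -4345810 /213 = -20402.86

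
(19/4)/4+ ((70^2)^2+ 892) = 24010893.19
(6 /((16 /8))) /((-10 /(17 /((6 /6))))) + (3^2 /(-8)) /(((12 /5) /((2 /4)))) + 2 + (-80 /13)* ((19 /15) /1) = -138893 /12480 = -11.13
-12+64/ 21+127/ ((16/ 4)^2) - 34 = -11765/ 336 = -35.01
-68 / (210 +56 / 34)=-578 / 1799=-0.32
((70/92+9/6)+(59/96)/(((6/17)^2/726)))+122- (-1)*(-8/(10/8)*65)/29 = 1418363921/384192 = 3691.81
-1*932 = -932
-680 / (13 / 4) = -2720 / 13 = -209.23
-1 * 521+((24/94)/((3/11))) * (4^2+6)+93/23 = -536566/1081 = -496.36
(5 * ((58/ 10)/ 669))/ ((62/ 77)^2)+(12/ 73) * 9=290288381/ 187729428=1.55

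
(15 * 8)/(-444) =-10/37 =-0.27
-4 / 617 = -0.01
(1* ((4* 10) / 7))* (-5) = -200 / 7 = -28.57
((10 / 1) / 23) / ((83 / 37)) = 370 / 1909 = 0.19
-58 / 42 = -29 / 21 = -1.38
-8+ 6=-2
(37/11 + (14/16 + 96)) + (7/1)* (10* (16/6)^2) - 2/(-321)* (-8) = 50674079/84744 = 597.97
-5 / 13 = -0.38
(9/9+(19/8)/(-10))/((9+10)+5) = 61/1920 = 0.03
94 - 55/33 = 92.33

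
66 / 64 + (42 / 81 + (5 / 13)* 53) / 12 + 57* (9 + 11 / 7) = 142783843 / 235872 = 605.34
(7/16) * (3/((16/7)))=147/256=0.57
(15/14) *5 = 75/14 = 5.36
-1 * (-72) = 72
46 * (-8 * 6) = -2208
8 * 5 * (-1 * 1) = -40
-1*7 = -7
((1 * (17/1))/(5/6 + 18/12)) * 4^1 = 204/7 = 29.14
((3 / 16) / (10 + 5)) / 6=1 / 480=0.00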